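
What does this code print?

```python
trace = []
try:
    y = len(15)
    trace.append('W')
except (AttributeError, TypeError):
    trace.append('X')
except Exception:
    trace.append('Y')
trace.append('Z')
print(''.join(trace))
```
XZ

TypeError matches tuple containing it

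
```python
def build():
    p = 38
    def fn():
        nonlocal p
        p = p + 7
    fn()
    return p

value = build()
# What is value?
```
45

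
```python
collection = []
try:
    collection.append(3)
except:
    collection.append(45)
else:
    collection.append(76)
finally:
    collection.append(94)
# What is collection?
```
[3, 76, 94]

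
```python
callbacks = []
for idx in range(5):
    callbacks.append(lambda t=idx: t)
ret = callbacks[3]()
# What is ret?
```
3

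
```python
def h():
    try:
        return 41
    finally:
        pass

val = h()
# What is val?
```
41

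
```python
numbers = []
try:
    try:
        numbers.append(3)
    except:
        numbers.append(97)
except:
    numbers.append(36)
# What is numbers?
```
[3]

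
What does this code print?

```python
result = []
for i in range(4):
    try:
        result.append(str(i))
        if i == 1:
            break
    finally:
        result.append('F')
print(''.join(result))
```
0F1F

finally runs even when breaking out of loop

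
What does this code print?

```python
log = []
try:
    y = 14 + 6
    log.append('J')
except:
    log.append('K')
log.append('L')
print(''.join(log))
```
JL

No exception, try block completes normally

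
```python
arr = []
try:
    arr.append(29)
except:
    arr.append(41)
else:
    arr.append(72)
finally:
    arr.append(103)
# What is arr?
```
[29, 72, 103]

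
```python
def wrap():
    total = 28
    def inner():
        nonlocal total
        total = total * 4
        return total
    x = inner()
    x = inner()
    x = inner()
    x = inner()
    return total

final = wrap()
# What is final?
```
7168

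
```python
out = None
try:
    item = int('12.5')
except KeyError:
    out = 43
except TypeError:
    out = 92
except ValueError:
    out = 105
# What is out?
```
105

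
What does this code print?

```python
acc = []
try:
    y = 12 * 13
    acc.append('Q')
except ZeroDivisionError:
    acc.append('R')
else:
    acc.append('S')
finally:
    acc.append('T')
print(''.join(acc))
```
QST

else runs before finally when no exception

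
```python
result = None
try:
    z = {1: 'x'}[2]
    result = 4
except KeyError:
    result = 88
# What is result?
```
88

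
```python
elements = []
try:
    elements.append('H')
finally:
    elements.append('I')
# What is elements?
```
['H', 'I']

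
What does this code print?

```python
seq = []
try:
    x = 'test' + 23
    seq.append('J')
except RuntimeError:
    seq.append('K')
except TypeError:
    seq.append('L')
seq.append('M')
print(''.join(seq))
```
LM

TypeError is caught by its specific handler, not RuntimeError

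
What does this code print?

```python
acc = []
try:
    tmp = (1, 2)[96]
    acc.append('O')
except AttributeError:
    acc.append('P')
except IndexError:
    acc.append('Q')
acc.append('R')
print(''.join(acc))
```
QR

IndexError is caught by its specific handler, not AttributeError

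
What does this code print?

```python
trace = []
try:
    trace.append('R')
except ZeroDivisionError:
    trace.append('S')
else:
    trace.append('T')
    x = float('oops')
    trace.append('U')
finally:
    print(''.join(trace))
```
RT

Try succeeds, else appends 'T', ValueError in else is uncaught, finally prints before exception propagates ('U' never appended)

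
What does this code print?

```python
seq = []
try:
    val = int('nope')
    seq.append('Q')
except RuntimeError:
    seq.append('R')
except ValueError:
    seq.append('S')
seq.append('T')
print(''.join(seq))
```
ST

ValueError is caught by its specific handler, not RuntimeError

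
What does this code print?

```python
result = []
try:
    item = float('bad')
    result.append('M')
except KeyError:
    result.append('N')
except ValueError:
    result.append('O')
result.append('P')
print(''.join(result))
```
OP

ValueError is caught by its specific handler, not KeyError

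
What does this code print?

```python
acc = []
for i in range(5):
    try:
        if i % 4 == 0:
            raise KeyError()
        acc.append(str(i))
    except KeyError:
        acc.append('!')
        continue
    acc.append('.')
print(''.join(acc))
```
!1.2.3.!

continue in except skips rest of loop body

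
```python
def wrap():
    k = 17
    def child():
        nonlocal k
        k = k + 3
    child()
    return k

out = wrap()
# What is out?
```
20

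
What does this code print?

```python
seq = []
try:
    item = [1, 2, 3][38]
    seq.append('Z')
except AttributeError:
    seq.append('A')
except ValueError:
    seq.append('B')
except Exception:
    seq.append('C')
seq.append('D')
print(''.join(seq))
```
CD

IndexError not specifically caught, falls to Exception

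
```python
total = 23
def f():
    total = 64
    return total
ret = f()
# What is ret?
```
64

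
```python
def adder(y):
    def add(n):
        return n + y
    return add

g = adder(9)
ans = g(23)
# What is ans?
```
32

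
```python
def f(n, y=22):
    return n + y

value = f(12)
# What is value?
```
34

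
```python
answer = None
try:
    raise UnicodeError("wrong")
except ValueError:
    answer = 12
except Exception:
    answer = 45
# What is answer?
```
12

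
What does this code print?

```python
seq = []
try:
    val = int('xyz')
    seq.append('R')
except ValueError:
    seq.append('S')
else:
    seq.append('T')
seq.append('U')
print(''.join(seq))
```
SU

else block skipped when exception is caught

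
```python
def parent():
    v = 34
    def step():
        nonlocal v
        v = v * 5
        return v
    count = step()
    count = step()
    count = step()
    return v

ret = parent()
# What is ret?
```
4250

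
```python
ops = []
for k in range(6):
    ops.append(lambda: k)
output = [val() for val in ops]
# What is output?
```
[5, 5, 5, 5, 5, 5]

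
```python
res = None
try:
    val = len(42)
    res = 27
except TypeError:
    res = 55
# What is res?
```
55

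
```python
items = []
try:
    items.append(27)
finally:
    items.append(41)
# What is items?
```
[27, 41]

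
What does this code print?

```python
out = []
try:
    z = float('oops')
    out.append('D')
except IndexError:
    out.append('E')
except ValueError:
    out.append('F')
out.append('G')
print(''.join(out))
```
FG

ValueError is caught by its specific handler, not IndexError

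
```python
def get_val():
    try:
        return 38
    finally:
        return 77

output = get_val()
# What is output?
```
77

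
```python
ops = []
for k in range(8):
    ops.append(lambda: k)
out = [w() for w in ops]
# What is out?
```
[7, 7, 7, 7, 7, 7, 7, 7]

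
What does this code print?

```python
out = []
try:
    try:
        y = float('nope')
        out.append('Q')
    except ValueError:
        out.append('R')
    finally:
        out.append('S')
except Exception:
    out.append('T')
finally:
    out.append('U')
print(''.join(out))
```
RSU

Both finally blocks run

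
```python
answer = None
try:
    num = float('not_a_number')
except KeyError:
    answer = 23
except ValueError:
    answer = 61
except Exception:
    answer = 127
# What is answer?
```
61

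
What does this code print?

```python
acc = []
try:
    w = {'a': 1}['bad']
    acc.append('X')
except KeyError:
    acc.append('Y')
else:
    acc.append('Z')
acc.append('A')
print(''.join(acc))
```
YA

else block skipped when exception is caught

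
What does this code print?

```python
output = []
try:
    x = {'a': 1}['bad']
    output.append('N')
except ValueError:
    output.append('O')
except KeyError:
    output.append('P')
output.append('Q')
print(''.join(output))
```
PQ

KeyError is caught by its specific handler, not ValueError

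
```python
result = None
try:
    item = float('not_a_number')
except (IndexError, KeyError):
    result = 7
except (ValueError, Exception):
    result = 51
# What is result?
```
51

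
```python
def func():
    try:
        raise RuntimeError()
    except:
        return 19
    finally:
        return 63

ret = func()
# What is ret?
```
63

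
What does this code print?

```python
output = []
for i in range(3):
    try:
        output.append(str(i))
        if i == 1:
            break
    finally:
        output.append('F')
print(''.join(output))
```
0F1F

finally runs even when breaking out of loop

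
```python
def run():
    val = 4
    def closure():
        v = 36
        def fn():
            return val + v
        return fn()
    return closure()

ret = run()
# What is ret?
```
40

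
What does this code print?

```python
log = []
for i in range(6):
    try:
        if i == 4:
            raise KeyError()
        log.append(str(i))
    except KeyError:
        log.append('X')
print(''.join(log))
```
0123X5

Exception on i=4 caught, loop continues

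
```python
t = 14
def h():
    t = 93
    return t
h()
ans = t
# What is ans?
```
14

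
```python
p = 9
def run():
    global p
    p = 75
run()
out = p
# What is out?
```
75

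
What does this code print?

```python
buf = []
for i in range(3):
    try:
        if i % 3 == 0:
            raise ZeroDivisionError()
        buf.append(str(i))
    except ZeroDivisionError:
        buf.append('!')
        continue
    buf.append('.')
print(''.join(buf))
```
!1.2.

continue in except skips rest of loop body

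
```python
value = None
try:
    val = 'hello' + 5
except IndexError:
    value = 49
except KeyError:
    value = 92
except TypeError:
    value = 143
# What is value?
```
143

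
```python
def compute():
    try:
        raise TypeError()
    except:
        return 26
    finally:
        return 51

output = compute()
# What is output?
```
51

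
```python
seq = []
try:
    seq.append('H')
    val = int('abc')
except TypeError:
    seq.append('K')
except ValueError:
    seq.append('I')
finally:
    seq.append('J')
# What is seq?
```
['H', 'I', 'J']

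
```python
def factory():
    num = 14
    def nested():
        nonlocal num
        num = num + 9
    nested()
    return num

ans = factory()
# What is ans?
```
23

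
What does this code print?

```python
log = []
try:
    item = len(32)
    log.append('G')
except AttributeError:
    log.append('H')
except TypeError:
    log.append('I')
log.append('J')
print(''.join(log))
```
IJ

TypeError is caught by its specific handler, not AttributeError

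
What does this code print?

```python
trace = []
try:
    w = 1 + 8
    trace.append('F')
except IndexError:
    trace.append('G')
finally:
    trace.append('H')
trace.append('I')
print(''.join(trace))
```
FHI

finally runs after normal execution too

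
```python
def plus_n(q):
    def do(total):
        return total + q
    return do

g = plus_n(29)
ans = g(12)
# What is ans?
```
41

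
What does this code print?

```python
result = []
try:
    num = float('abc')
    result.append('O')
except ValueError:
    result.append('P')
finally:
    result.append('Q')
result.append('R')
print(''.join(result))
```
PQR

finally always runs, even after exception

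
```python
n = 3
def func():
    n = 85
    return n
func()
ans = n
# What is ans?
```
3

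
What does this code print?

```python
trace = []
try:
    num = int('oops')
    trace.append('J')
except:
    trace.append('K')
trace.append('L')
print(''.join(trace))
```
KL

Exception raised in try, caught by bare except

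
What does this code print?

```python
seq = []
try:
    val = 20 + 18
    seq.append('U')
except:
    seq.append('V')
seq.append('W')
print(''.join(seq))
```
UW

No exception, try block completes normally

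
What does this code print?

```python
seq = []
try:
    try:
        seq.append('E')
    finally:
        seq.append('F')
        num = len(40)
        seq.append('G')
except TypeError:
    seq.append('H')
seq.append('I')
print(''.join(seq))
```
EFHI

Exception in inner finally caught by outer except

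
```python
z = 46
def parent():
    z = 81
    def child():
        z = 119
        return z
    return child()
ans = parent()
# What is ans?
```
119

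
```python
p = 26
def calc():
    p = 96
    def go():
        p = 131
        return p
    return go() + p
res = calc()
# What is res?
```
227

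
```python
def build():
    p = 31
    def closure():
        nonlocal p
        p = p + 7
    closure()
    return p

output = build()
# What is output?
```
38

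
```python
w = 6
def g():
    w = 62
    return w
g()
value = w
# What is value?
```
6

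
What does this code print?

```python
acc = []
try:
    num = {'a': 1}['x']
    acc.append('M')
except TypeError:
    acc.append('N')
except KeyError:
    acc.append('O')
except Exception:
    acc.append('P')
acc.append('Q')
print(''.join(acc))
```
OQ

KeyError matches before generic Exception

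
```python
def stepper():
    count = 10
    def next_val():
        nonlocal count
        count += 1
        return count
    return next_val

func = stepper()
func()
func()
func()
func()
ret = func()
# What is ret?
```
15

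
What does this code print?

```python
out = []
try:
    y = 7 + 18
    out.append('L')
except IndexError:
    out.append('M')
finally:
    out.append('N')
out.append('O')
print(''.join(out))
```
LNO

finally runs after normal execution too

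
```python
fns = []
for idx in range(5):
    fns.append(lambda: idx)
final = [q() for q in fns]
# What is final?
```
[4, 4, 4, 4, 4]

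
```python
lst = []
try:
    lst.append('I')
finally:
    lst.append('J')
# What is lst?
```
['I', 'J']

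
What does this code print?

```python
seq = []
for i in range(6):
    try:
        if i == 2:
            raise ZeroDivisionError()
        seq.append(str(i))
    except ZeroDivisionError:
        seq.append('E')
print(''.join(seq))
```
01E345

Exception on i=2 caught, loop continues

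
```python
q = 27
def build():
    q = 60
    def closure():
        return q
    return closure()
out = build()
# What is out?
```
60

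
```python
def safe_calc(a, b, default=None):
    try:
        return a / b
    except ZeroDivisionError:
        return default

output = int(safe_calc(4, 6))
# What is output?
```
0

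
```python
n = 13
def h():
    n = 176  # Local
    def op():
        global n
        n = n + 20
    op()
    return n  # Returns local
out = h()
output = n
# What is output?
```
33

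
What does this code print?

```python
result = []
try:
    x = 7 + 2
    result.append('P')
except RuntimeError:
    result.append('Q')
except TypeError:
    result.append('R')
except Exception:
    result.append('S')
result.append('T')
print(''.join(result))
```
PT

No exception, try block completes normally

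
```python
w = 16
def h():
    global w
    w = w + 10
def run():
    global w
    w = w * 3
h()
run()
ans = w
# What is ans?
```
78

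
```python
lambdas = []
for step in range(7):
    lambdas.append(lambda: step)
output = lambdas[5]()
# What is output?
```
6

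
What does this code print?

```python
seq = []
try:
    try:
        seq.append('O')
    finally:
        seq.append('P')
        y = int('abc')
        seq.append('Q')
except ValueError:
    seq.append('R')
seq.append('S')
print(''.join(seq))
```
OPRS

Exception in inner finally caught by outer except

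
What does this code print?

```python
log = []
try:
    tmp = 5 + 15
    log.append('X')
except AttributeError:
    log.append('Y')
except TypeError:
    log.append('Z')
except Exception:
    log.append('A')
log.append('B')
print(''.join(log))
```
XB

No exception, try block completes normally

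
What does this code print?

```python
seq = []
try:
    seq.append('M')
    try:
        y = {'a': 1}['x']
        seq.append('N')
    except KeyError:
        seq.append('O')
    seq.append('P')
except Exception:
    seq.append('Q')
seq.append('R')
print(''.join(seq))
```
MOPR

Inner exception caught by inner handler, outer continues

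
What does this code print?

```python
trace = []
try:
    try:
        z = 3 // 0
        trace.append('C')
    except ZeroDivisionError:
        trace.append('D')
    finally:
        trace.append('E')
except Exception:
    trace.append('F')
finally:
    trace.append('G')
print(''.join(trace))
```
DEG

Both finally blocks run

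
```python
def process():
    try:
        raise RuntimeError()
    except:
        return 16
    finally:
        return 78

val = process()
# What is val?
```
78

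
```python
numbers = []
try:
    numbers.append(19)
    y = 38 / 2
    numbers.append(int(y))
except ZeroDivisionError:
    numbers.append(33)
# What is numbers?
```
[19, 19]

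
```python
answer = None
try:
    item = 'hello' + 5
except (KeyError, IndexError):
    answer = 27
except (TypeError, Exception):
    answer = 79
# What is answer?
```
79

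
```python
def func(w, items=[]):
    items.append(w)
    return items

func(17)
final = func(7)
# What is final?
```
[17, 7]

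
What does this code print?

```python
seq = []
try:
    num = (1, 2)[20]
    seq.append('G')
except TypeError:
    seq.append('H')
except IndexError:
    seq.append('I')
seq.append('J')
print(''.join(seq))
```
IJ

IndexError is caught by its specific handler, not TypeError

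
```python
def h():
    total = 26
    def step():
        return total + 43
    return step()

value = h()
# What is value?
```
69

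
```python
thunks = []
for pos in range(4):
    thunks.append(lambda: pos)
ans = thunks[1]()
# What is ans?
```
3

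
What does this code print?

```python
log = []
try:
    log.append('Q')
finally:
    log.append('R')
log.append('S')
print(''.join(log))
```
QRS

try/finally without except, no exception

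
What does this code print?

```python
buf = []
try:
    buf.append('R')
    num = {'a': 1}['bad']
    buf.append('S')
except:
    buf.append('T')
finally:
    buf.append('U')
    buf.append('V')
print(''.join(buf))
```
RTUV

Code before exception runs, then except, then all of finally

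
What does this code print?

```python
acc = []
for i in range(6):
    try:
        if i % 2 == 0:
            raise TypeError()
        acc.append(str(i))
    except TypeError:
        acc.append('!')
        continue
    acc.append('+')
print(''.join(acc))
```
!1+!3+!5+

continue in except skips rest of loop body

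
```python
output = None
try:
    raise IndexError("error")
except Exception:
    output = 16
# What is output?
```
16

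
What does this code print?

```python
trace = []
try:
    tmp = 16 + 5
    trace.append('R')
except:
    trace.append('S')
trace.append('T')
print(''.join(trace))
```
RT

No exception, try block completes normally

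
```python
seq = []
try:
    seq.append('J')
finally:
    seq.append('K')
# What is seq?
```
['J', 'K']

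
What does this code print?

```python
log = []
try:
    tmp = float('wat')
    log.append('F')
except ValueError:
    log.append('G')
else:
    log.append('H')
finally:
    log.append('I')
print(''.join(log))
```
GI

Exception: except runs, else skipped, finally runs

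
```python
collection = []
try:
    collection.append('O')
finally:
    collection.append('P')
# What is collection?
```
['O', 'P']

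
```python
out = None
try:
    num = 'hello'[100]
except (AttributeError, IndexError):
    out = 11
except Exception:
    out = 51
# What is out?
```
11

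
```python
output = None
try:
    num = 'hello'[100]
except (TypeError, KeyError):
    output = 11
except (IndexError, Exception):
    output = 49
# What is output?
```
49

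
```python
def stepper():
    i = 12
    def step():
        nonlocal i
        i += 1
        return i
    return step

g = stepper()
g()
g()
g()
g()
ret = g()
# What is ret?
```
17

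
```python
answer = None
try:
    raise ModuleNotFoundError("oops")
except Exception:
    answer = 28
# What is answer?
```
28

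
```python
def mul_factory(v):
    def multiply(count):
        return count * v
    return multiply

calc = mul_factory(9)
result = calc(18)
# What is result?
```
162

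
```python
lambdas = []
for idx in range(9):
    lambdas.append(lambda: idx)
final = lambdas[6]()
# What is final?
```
8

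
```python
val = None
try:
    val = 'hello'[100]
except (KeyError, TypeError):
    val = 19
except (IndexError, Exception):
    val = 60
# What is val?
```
60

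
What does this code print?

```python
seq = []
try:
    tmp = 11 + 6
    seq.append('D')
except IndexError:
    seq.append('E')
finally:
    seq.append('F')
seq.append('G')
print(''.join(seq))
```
DFG

finally runs after normal execution too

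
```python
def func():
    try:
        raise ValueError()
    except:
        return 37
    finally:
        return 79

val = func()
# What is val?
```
79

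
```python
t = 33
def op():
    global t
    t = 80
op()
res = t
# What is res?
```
80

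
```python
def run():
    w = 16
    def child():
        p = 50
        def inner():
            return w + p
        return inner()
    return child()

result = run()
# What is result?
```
66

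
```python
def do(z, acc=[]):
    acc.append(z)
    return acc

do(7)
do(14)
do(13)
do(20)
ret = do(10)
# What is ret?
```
[7, 14, 13, 20, 10]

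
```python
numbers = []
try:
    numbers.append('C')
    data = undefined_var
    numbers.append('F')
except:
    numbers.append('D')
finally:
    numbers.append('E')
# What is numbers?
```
['C', 'D', 'E']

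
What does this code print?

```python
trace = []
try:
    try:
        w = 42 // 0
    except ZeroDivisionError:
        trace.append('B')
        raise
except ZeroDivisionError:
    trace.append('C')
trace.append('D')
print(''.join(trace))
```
BCD

raise without argument re-raises current exception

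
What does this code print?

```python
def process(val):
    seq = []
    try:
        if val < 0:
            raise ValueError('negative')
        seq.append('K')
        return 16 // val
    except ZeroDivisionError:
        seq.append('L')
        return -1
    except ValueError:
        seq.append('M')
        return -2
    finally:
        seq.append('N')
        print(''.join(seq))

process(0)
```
KLN

val=0 causes ZeroDivisionError, caught, finally prints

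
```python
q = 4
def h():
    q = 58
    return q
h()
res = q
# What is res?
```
4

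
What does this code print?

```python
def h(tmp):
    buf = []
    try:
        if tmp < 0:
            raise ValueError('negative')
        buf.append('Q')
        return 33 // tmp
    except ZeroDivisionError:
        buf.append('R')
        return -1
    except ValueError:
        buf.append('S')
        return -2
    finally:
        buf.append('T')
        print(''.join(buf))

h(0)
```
QRT

tmp=0 causes ZeroDivisionError, caught, finally prints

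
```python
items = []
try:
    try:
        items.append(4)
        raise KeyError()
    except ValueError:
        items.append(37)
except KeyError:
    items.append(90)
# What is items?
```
[4, 90]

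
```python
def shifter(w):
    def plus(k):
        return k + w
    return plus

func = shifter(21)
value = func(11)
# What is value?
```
32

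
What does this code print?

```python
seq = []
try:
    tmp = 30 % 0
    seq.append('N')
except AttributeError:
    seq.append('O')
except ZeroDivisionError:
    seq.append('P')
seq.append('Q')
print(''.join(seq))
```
PQ

ZeroDivisionError is caught by its specific handler, not AttributeError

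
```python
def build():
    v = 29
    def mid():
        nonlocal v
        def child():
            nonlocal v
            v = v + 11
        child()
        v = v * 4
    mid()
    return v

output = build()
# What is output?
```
160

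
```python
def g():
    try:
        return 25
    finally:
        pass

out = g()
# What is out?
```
25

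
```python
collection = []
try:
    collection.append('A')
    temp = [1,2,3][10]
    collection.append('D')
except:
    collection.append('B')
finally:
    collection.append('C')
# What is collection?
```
['A', 'B', 'C']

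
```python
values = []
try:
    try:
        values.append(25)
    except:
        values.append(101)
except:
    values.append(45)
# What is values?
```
[25]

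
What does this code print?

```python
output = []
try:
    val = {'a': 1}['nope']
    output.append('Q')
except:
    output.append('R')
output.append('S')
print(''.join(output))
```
RS

Exception raised in try, caught by bare except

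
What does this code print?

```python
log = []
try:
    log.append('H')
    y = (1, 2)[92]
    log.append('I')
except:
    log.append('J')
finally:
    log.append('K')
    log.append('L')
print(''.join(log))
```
HJKL

Code before exception runs, then except, then all of finally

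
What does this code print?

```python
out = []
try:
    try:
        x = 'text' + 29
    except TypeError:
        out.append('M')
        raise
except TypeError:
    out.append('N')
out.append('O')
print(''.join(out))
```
MNO

raise without argument re-raises current exception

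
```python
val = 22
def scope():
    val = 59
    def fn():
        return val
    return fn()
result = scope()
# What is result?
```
59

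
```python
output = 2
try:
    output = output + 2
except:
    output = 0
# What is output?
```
4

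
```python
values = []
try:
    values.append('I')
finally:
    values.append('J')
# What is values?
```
['I', 'J']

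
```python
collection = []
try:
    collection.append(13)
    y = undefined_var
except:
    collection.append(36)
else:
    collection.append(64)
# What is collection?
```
[13, 36]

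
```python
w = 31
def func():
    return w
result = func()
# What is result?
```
31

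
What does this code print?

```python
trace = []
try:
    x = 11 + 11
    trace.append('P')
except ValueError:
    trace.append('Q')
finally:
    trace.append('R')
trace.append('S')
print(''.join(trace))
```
PRS

finally runs after normal execution too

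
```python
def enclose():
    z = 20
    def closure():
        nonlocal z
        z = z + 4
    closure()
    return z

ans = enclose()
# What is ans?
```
24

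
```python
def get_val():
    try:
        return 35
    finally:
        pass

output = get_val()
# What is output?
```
35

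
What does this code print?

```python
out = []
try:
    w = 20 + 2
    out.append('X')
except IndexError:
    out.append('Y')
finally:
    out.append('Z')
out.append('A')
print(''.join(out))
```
XZA

finally runs after normal execution too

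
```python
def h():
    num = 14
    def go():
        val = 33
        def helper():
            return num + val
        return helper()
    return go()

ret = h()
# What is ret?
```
47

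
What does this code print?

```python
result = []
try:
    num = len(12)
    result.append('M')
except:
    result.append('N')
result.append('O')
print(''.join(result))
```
NO

Exception raised in try, caught by bare except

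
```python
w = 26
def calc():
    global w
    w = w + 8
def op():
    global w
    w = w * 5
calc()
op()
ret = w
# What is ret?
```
170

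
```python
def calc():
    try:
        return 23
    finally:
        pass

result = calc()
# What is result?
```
23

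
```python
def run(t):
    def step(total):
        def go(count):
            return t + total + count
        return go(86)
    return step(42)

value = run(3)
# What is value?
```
131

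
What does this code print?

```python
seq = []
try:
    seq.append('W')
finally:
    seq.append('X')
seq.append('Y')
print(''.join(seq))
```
WXY

try/finally without except, no exception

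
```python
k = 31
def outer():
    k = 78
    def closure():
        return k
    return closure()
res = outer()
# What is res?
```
78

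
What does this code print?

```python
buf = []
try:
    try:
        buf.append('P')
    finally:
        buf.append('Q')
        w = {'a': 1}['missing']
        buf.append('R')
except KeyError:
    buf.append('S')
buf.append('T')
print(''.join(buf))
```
PQST

Exception in inner finally caught by outer except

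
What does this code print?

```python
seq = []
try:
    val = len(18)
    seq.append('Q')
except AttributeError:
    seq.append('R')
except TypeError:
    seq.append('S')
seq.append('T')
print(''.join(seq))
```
ST

TypeError is caught by its specific handler, not AttributeError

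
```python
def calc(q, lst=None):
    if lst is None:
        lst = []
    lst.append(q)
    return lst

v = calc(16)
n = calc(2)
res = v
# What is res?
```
[16]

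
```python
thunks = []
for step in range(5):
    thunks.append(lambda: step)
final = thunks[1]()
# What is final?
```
4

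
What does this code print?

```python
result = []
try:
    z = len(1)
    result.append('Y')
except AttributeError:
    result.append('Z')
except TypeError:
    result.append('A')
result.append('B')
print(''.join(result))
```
AB

TypeError is caught by its specific handler, not AttributeError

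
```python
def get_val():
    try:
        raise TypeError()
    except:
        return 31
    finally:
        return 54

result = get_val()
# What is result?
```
54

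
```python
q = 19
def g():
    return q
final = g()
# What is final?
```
19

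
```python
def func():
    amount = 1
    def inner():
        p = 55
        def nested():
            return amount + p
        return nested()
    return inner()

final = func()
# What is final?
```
56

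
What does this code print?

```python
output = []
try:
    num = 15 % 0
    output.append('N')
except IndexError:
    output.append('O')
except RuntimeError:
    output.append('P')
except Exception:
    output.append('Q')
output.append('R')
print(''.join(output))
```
QR

ZeroDivisionError not specifically caught, falls to Exception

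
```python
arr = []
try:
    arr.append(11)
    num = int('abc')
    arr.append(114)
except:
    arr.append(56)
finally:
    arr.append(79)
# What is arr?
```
[11, 56, 79]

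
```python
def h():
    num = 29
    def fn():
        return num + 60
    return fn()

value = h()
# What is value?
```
89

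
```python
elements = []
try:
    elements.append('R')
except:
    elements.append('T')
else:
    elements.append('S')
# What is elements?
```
['R', 'S']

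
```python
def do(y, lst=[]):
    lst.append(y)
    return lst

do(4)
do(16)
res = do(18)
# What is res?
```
[4, 16, 18]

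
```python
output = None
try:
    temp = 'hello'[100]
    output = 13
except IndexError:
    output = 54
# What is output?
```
54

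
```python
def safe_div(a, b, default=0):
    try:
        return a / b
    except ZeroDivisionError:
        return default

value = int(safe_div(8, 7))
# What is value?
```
1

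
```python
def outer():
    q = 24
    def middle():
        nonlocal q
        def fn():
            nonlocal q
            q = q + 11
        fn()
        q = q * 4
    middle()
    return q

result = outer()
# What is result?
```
140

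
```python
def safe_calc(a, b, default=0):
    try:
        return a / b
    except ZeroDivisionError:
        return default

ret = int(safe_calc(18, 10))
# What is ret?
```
1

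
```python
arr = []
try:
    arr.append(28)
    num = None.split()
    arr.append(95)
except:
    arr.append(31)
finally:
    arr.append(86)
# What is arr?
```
[28, 31, 86]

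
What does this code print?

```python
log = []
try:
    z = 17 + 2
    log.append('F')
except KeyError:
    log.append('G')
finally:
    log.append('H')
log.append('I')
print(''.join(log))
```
FHI

finally runs after normal execution too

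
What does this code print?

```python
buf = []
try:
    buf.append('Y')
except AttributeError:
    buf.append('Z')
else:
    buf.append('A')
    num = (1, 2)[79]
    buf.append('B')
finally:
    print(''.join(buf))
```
YA

Try succeeds, else appends 'A', IndexError in else is uncaught, finally prints before exception propagates ('B' never appended)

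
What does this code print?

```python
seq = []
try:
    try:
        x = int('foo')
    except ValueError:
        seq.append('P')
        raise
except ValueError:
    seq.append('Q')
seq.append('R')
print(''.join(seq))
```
PQR

raise without argument re-raises current exception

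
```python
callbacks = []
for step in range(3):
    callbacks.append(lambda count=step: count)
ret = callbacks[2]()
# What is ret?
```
2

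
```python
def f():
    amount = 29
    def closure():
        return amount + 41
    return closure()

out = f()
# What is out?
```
70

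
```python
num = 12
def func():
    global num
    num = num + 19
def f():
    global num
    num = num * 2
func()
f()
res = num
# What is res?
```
62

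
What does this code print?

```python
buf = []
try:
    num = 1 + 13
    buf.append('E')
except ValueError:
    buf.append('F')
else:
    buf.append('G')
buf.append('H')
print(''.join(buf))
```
EGH

else block runs when no exception occurs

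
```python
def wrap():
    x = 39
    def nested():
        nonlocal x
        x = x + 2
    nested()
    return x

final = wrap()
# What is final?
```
41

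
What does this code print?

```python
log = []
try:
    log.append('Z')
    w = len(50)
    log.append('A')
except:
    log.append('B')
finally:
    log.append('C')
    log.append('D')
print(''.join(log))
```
ZBCD

Code before exception runs, then except, then all of finally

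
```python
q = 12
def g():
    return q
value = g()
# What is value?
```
12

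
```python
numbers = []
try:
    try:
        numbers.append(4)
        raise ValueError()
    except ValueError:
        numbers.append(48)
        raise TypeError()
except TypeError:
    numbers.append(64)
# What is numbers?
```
[4, 48, 64]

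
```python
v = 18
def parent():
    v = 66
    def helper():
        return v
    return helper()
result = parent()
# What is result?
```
66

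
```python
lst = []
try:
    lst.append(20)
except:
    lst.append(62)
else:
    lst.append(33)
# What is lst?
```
[20, 33]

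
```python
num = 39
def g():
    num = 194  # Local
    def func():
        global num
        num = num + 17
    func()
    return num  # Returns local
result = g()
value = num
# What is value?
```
56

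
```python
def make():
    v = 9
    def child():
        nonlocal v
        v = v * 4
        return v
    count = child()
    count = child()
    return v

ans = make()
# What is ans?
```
144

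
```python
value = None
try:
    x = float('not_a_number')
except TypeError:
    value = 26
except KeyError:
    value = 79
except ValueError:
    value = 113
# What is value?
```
113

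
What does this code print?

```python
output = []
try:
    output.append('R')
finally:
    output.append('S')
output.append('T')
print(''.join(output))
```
RST

try/finally without except, no exception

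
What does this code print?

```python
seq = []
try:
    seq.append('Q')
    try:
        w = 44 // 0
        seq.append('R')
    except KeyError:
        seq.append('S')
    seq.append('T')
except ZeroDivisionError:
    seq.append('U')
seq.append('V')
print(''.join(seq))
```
QUV

Inner handler doesn't match, propagates to outer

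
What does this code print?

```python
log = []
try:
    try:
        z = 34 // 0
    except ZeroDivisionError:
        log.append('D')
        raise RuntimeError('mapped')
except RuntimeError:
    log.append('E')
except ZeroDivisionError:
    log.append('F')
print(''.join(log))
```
DE

New RuntimeError raised, caught by outer RuntimeError handler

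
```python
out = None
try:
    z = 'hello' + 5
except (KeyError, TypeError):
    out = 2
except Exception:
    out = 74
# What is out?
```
2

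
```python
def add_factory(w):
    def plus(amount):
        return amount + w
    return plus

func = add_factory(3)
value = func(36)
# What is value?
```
39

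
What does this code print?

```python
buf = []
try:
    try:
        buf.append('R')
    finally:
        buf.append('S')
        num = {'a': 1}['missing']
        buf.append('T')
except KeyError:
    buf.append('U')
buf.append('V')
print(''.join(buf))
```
RSUV

Exception in inner finally caught by outer except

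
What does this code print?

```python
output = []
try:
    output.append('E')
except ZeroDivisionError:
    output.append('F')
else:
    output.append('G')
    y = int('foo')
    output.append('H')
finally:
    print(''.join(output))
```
EG

Try succeeds, else appends 'G', ValueError in else is uncaught, finally prints before exception propagates ('H' never appended)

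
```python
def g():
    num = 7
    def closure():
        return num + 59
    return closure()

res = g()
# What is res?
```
66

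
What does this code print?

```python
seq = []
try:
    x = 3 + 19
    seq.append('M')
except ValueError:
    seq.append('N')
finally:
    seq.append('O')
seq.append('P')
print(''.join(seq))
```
MOP

finally runs after normal execution too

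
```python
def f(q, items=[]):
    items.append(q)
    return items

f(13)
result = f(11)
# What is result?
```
[13, 11]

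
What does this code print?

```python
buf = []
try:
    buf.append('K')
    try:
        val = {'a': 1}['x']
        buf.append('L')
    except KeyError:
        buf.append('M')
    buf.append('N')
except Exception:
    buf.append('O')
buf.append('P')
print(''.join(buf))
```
KMNP

Inner exception caught by inner handler, outer continues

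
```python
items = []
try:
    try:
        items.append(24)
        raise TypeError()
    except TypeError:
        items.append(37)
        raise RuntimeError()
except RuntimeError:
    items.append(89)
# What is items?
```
[24, 37, 89]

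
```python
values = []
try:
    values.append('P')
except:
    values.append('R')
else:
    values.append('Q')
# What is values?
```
['P', 'Q']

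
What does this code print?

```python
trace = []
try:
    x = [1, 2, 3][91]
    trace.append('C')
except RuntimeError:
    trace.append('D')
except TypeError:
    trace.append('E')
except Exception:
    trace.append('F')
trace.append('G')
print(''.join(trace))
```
FG

IndexError not specifically caught, falls to Exception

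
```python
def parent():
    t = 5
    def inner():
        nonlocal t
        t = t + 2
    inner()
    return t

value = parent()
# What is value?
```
7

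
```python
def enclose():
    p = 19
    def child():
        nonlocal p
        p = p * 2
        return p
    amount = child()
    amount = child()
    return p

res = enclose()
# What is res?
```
76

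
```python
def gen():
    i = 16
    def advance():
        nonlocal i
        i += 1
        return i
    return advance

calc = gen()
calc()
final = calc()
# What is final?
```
18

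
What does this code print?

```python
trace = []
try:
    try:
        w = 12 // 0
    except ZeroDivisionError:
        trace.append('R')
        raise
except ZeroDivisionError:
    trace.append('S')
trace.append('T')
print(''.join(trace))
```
RST

raise without argument re-raises current exception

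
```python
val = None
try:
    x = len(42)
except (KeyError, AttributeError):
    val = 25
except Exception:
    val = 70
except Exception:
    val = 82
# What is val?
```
70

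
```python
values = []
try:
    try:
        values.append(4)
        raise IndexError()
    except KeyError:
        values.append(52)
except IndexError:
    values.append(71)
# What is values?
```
[4, 71]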